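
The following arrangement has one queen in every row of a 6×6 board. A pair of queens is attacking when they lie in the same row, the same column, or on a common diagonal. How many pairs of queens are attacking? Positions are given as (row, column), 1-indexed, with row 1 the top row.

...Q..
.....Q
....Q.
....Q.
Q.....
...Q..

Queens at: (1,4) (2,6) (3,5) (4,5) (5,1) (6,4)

Same column: (1,4)–(6,4) (column 4); (3,5)–(4,5) (column 5).
Same diagonal: (2,6)–(3,5) (|2−3| = |6−5| = 1).
Total attacking pairs: 3.

3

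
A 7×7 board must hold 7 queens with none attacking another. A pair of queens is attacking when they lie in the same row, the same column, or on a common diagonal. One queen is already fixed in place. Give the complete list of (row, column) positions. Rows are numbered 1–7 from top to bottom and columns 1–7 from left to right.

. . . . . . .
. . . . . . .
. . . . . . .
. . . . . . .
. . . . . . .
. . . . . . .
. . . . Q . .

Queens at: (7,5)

Row 1: attacked by (7,5)→{5}. Safe: 1, 2, 3, 4, 6, 7. Place at column 1.
Row 2: attacked by (1,1)→{1,2}; (7,5)→{5}. Safe: 3, 4, 6, 7. Place at column 4.
Row 3: attacked by (1,1)→{1,3}; (2,4)→{3,4,5}; (7,5)→{1,5}. Safe: 2, 6, 7. Place at column 7.
Row 4: attacked by (1,1)→{1,4}; (2,4)→{2,4,6}; (3,7)→{6,7}; (7,5)→{2,5}. Safe: 3. Place at column 3.
Row 5: attacked by (1,1)→{1,5}; (2,4)→{1,4,7}; (3,7)→{5,7}; (4,3)→{2,3,4}; (7,5)→{3,5,7}. Safe: 6. Place at column 6.
Row 6: attacked by (1,1)→{1,6}; (2,4)→{4}; (3,7)→{4,7}; (4,3)→{1,3,5}; (5,6)→{5,6,7}; (7,5)→{4,5,6}. Safe: 2. Place at column 2.
Columns [1, 4, 7, 3, 6, 2, 5], r−c [0, -2, -4, 1, -1, 4, 2], r+c [2, 6, 10, 7, 11, 8, 12] are all distinct, so no two queens attack.

(1,1) (2,4) (3,7) (4,3) (5,6) (6,2) (7,5)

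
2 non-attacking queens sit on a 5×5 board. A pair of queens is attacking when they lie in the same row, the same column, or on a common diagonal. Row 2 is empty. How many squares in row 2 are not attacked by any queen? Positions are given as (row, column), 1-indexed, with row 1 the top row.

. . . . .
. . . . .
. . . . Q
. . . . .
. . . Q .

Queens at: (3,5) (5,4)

(3,5) attacks row 2 at column 5 and diagonals 4.
(5,4) attacks row 2 at column 4 and diagonals 1.
Attacked columns: {1, 4, 5}. Safe: {2, 3}.

2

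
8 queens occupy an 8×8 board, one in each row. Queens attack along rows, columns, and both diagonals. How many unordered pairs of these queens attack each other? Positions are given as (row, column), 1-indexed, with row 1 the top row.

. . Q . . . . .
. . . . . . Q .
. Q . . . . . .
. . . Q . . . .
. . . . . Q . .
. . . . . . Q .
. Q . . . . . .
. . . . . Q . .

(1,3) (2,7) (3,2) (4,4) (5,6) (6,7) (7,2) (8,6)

Same column: (2,7)–(6,7) (column 7); (3,2)–(7,2) (column 2); (5,6)–(8,6) (column 6).
Same diagonal: (2,7)–(7,2) (|2−7| = |7−2| = 5); (5,6)–(6,7) (|5−6| = |6−7| = 1).
Total attacking pairs: 5.

5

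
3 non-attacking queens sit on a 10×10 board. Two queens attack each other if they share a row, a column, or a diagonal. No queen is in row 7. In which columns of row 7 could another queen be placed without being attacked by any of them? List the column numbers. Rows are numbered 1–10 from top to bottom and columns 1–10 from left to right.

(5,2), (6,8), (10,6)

(5,2) attacks row 7 at column 2 and diagonals 4.
(6,8) attacks row 7 at column 8 and diagonals 7, 9.
(10,6) attacks row 7 at column 6 and diagonals 3, 9.
Attacked columns: {2, 3, 4, 6, 7, 8, 9}. Safe: {1, 5, 10}.

columns 1, 5, 10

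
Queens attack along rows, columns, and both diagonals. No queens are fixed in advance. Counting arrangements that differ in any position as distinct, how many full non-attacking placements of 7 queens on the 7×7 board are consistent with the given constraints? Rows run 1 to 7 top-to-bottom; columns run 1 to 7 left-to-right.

Branch on row 1: col 1 → 4; col 2 → 7; col 3 → 6; col 4 → 6; col 5 → 6; col 6 → 7; col 7 → 4.
Sum: 4 + 7 + 6 + 6 + 6 + 7 + 4 = 40.
(This is the classic 7-queens count.)

40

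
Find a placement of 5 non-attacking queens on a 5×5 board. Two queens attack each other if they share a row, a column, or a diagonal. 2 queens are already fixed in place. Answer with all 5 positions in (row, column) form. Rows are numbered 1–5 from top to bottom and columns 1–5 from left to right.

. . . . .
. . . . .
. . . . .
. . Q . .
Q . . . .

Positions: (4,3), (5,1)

(1,4) (2,2) (3,5) (4,3) (5,1)

Row 1: attacked by (4,3)→{3}; (5,1)→{1,5}. Safe: 2, 4. Place at column 4.
Row 2: attacked by (1,4)→{3,4,5}; (4,3)→{1,3,5}; (5,1)→{1,4}. Safe: 2. Place at column 2.
Row 3: attacked by (1,4)→{2,4}; (2,2)→{1,2,3}; (4,3)→{2,3,4}; (5,1)→{1,3}. Safe: 5. Place at column 5.
Columns [4, 2, 5, 3, 1], r−c [-3, 0, -2, 1, 4], r+c [5, 4, 8, 7, 6] are all distinct, so no two queens attack.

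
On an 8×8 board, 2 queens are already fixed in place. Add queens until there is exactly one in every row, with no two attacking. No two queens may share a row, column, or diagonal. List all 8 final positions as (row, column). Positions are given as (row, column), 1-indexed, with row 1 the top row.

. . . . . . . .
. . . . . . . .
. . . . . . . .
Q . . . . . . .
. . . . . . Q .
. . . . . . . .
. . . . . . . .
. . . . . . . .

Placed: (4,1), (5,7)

(1,5) (2,2) (3,6) (4,1) (5,7) (6,4) (7,8) (8,3)

Row 1: attacked by (4,1)→{1,4}; (5,7)→{3,7}. Safe: 2, 5, 6, 8. Place at column 5.
Row 2: attacked by (1,5)→{4,5,6}; (4,1)→{1,3}; (5,7)→{4,7}. Safe: 2, 8. Place at column 2.
Row 3: attacked by (1,5)→{3,5,7}; (2,2)→{1,2,3}; (4,1)→{1,2}; (5,7)→{5,7}. Safe: 4, 6, 8. Place at column 6.
Row 6: attacked by (1,5)→{5}; (2,2)→{2,6}; (3,6)→{3,6}; (4,1)→{1,3}; (5,7)→{6,7,8}. Safe: 4. Place at column 4.
Row 7: attacked by (1,5)→{5}; (2,2)→{2,7}; (3,6)→{2,6}; (4,1)→{1,4}; (5,7)→{5,7}; (6,4)→{3,4,5}. Safe: 8. Place at column 8.
Row 8: attacked by (1,5)→{5}; (2,2)→{2,8}; (3,6)→{1,6}; (4,1)→{1,5}; (5,7)→{4,7}; (6,4)→{2,4,6}; (7,8)→{7,8}. Safe: 3. Place at column 3.
Columns [5, 2, 6, 1, 7, 4, 8, 3], r−c [-4, 0, -3, 3, -2, 2, -1, 5], r+c [6, 4, 9, 5, 12, 10, 15, 11] are all distinct, so no two queens attack.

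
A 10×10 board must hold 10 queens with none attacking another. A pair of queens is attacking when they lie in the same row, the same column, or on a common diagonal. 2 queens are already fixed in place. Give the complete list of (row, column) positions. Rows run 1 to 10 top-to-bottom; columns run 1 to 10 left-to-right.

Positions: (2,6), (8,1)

(1,4) (2,6) (3,3) (4,10) (5,2) (6,7) (7,9) (8,1) (9,8) (10,5)

Row 1: attacked by (2,6)→{5,6,7}; (8,1)→{1,8}. Safe: 2, 3, 4, 9, 10. Place at column 4.
Row 3: attacked by (1,4)→{2,4,6}; (2,6)→{5,6,7}; (8,1)→{1,6}. Safe: 3, 8, 9, 10. Place at column 3.
Row 4: attacked by (1,4)→{1,4,7}; (2,6)→{4,6,8}; (3,3)→{2,3,4}; (8,1)→{1,5}. Safe: 9, 10. Place at column 10.
Row 5: attacked by (1,4)→{4,8}; (2,6)→{3,6,9}; (3,3)→{1,3,5}; (4,10)→{9,10}; (8,1)→{1,4}. Safe: 2, 7. Place at column 2.
Row 6: attacked by (1,4)→{4,9}; (2,6)→{2,6,10}; (3,3)→{3,6}; (4,10)→{8,10}; (5,2)→{1,2,3}; (8,1)→{1,3}. Safe: 5, 7. Place at column 7.
Row 7: attacked by (1,4)→{4,10}; (2,6)→{1,6}; (3,3)→{3,7}; (4,10)→{7,10}; (5,2)→{2,4}; (6,7)→{6,7,8}; (8,1)→{1,2}. Safe: 5, 9. Place at column 9.
Row 9: attacked by (1,4)→{4}; (2,6)→{6}; (3,3)→{3,9}; (4,10)→{5,10}; (5,2)→{2,6}; (6,7)→{4,7,10}; (7,9)→{7,9}; (8,1)→{1,2}. Safe: 8. Place at column 8.
Row 10: attacked by (1,4)→{4}; (2,6)→{6}; (3,3)→{3,10}; (4,10)→{4,10}; (5,2)→{2,7}; (6,7)→{3,7}; (7,9)→{6,9}; (8,1)→{1,3}; (9,8)→{7,8,9}. Safe: 5. Place at column 5.
Columns [4, 6, 3, 10, 2, 7, 9, 1, 8, 5], r−c [-3, -4, 0, -6, 3, -1, -2, 7, 1, 5], r+c [5, 8, 6, 14, 7, 13, 16, 9, 17, 15] are all distinct, so no two queens attack.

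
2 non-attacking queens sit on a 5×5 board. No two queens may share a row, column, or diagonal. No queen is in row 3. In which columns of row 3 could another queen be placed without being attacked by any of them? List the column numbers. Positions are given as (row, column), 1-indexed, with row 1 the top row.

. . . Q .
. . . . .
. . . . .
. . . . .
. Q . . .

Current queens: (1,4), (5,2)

(1,4) attacks row 3 at column 4 and diagonals 2.
(5,2) attacks row 3 at column 2 and diagonals 4.
Attacked columns: {2, 4}. Safe: {1, 3, 5}.

columns 1, 3, 5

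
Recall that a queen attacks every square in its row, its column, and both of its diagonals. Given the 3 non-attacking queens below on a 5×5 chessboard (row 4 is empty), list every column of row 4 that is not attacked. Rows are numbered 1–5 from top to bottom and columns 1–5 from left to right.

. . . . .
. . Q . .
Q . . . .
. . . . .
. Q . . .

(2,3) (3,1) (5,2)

columns 4

(2,3) attacks row 4 at column 3 and diagonals 1, 5.
(3,1) attacks row 4 at column 1 and diagonals 2.
(5,2) attacks row 4 at column 2 and diagonals 1, 3.
Attacked columns: {1, 2, 3, 5}. Safe: {4}.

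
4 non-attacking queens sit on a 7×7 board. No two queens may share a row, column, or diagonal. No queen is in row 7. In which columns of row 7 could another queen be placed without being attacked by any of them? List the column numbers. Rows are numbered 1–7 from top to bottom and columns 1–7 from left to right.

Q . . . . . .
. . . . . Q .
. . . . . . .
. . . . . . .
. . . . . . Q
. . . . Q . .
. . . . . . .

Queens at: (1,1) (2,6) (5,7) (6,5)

(1,1) attacks row 7 at column 1 and diagonals 7.
(2,6) attacks row 7 at column 6 and diagonals 1.
(5,7) attacks row 7 at column 7 and diagonals 5.
(6,5) attacks row 7 at column 5 and diagonals 4, 6.
Attacked columns: {1, 4, 5, 6, 7}. Safe: {2, 3}.

columns 2, 3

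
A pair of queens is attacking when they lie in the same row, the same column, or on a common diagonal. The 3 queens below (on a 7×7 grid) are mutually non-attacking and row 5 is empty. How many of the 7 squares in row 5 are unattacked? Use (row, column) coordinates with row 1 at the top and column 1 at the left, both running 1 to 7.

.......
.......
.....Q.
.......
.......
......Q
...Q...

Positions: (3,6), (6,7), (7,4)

3

(3,6) attacks row 5 at column 6 and diagonals 4.
(6,7) attacks row 5 at column 7 and diagonals 6.
(7,4) attacks row 5 at column 4 and diagonals 2, 6.
Attacked columns: {2, 4, 6, 7}. Safe: {1, 3, 5}.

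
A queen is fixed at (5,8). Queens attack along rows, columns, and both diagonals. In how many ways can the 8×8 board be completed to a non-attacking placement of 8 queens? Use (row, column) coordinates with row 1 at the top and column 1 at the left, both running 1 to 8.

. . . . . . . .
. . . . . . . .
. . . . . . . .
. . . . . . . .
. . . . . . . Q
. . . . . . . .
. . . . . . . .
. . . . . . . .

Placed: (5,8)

18

Branch on row 1: col 1 → 1; col 2 → 1; col 3 → 4; col 5 → 5; col 6 → 4; col 7 → 3.
Sum: 1 + 1 + 4 + 5 + 4 + 3 = 18.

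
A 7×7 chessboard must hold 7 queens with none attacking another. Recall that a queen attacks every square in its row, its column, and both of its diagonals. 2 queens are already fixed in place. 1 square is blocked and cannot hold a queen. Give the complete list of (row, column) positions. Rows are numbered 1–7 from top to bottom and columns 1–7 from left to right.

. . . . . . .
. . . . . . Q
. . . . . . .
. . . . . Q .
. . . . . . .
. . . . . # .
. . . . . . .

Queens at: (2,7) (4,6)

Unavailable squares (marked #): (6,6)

(1,5) (2,7) (3,2) (4,6) (5,3) (6,1) (7,4)

Row 1: attacked by (2,7)→{6,7}; (4,6)→{3,6}. Safe: 1, 2, 4, 5. Place at column 5.
Row 3: attacked by (1,5)→{3,5,7}; (2,7)→{6,7}; (4,6)→{5,6,7}. Safe: 1, 2, 4. Place at column 2.
Row 5: attacked by (1,5)→{1,5}; (2,7)→{4,7}; (3,2)→{2,4}; (4,6)→{5,6,7}. Safe: 3. Place at column 3.
Row 6: attacked by (1,5)→{5}; (2,7)→{3,7}; (3,2)→{2,5}; (4,6)→{4,6}; (5,3)→{2,3,4}. Blocked: 6. Safe: 1. Place at column 1.
Row 7: attacked by (1,5)→{5}; (2,7)→{2,7}; (3,2)→{2,6}; (4,6)→{3,6}; (5,3)→{1,3,5}; (6,1)→{1,2}. Safe: 4. Place at column 4.
Columns [5, 7, 2, 6, 3, 1, 4], r−c [-4, -5, 1, -2, 2, 5, 3], r+c [6, 9, 5, 10, 8, 7, 11] are all distinct, so no two queens attack.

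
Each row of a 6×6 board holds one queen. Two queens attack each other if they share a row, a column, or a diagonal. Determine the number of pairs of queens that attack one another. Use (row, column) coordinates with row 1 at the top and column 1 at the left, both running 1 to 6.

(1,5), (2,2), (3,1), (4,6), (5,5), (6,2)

5

Same column: (1,5)–(5,5) (column 5); (2,2)–(6,2) (column 2).
Same diagonal: (2,2)–(3,1) (|2−3| = |2−1| = 1); (2,2)–(5,5) (|2−5| = |2−5| = 3); (4,6)–(5,5) (|4−5| = |6−5| = 1).
Total attacking pairs: 5.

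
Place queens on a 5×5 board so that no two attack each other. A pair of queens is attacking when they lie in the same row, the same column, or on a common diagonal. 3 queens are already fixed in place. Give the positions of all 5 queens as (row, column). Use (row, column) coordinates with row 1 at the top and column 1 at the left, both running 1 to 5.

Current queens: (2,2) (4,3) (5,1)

(1,4) (2,2) (3,5) (4,3) (5,1)

Row 1: attacked by (2,2)→{1,2,3}; (4,3)→{3}; (5,1)→{1,5}. Safe: 4. Place at column 4.
Row 3: attacked by (1,4)→{2,4}; (2,2)→{1,2,3}; (4,3)→{2,3,4}; (5,1)→{1,3}. Safe: 5. Place at column 5.
Columns [4, 2, 5, 3, 1], r−c [-3, 0, -2, 1, 4], r+c [5, 4, 8, 7, 6] are all distinct, so no two queens attack.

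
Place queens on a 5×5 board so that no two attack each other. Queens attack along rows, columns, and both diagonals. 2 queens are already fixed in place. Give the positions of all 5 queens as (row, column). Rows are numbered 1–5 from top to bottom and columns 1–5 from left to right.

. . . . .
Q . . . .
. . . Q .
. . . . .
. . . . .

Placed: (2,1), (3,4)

(1,3) (2,1) (3,4) (4,2) (5,5)

Row 1: attacked by (2,1)→{1,2}; (3,4)→{2,4}. Safe: 3, 5. Place at column 3.
Row 4: attacked by (1,3)→{3}; (2,1)→{1,3}; (3,4)→{3,4,5}. Safe: 2. Place at column 2.
Row 5: attacked by (1,3)→{3}; (2,1)→{1,4}; (3,4)→{2,4}; (4,2)→{1,2,3}. Safe: 5. Place at column 5.
Columns [3, 1, 4, 2, 5], r−c [-2, 1, -1, 2, 0], r+c [4, 3, 7, 6, 10] are all distinct, so no two queens attack.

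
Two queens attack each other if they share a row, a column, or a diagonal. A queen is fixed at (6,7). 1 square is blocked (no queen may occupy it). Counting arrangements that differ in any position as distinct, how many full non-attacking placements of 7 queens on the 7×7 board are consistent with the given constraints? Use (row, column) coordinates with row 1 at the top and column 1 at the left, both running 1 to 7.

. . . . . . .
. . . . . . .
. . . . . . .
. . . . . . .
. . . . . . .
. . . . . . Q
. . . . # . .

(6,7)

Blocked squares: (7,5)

Branch on row 1: col 1 → 1; col 3 → 1; col 4 → 1; col 5 → 1; col 6 → 1.
Sum: 1 + 1 + 1 + 1 + 1 = 5.

5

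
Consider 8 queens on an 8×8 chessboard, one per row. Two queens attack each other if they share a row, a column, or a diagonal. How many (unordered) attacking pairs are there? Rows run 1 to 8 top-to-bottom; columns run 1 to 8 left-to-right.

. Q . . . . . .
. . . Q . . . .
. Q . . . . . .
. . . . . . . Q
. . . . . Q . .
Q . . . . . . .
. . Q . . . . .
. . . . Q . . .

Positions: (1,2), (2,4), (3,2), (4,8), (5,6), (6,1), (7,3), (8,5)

2

Same column: (1,2)–(3,2) (column 2).
Same diagonal: (1,2)–(5,6) (|1−5| = |2−6| = 4).
Total attacking pairs: 2.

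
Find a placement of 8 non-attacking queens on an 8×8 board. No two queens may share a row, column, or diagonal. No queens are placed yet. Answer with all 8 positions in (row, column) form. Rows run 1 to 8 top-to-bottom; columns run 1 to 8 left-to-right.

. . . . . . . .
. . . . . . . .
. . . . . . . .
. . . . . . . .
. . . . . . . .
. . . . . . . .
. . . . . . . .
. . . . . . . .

Row 1: Safe: 1, 2, 3, 4, 5, 6, 7, 8. Place at column 8.
Row 2: attacked by (1,8)→{7,8}. Safe: 1, 2, 3, 4, 5, 6. Place at column 2.
Row 3: attacked by (1,8)→{6,8}; (2,2)→{1,2,3}. Safe: 4, 5, 7. Place at column 4.
Row 4: attacked by (1,8)→{5,8}; (2,2)→{2,4}; (3,4)→{3,4,5}. Safe: 1, 6, 7. Place at column 1.
Row 5: attacked by (1,8)→{4,8}; (2,2)→{2,5}; (3,4)→{2,4,6}; (4,1)→{1,2}. Safe: 3, 7. Place at column 7.
Row 6: attacked by (1,8)→{3,8}; (2,2)→{2,6}; (3,4)→{1,4,7}; (4,1)→{1,3}; (5,7)→{6,7,8}. Safe: 5. Place at column 5.
Row 7: attacked by (1,8)→{2,8}; (2,2)→{2,7}; (3,4)→{4,8}; (4,1)→{1,4}; (5,7)→{5,7}; (6,5)→{4,5,6}. Safe: 3. Place at column 3.
Row 8: attacked by (1,8)→{1,8}; (2,2)→{2,8}; (3,4)→{4}; (4,1)→{1,5}; (5,7)→{4,7}; (6,5)→{3,5,7}; (7,3)→{2,3,4}. Safe: 6. Place at column 6.
Columns [8, 2, 4, 1, 7, 5, 3, 6], r−c [-7, 0, -1, 3, -2, 1, 4, 2], r+c [9, 4, 7, 5, 12, 11, 10, 14] are all distinct, so no two queens attack.

(1,8) (2,2) (3,4) (4,1) (5,7) (6,5) (7,3) (8,6)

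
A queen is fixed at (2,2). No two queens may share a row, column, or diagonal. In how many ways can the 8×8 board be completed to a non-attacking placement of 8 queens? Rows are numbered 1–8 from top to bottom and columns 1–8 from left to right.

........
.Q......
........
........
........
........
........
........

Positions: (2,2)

16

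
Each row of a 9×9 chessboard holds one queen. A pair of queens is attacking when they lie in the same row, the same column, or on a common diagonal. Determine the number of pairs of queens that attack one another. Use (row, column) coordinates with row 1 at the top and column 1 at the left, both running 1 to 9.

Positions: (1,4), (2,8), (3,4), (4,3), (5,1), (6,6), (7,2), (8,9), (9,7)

Same column: (1,4)–(3,4) (column 4).
Same diagonal: (3,4)–(4,3) (|3−4| = |4−3| = 1); (3,4)–(8,9) (|3−8| = |4−9| = 5).
Total attacking pairs: 3.

3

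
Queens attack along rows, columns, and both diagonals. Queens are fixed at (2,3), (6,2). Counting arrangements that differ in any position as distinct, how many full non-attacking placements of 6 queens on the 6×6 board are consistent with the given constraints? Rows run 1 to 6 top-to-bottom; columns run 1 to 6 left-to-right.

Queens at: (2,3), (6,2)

Branch on row 1: col 1 → 0; col 5 → 1; col 6 → 0.
Sum: 0 + 1 + 0 = 1.

1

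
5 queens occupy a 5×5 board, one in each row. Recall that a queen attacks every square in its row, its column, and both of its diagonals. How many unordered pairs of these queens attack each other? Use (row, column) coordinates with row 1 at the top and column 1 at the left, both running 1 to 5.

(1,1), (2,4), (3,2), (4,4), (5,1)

4

Same column: (1,1)–(5,1) (column 1); (2,4)–(4,4) (column 4).
Same diagonal: (1,1)–(4,4) (|1−4| = |1−4| = 3); (2,4)–(5,1) (|2−5| = |4−1| = 3).
Total attacking pairs: 4.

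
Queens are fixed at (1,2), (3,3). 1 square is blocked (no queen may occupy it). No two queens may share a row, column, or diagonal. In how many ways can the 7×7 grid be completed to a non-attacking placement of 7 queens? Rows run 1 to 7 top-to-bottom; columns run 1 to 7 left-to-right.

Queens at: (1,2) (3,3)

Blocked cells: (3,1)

2

Branch on row 2: col 5 → 1; col 6 → 1; col 7 → 0.
Sum: 1 + 1 + 0 = 2.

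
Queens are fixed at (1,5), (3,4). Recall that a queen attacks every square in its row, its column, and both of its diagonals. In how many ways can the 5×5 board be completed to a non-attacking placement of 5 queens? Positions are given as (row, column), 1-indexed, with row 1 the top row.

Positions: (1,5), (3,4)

1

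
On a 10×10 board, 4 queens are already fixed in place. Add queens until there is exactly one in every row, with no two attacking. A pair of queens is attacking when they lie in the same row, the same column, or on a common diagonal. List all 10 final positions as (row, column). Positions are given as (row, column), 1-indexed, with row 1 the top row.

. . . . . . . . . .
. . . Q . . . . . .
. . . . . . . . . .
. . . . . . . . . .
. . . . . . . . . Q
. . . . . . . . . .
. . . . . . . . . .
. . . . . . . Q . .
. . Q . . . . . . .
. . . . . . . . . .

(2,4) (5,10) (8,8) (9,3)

Row 1: attacked by (2,4)→{3,4,5}; (5,10)→{6,10}; (8,8)→{1,8}; (9,3)→{3}. Safe: 2, 7, 9. Place at column 9.
Row 3: attacked by (1,9)→{7,9}; (2,4)→{3,4,5}; (5,10)→{8,10}; (8,8)→{3,8}; (9,3)→{3,9}. Safe: 1, 2, 6. Place at column 1.
Row 4: attacked by (1,9)→{6,9}; (2,4)→{2,4,6}; (3,1)→{1,2}; (5,10)→{9,10}; (8,8)→{4,8}; (9,3)→{3,8}. Safe: 5, 7. Place at column 5.
Row 6: attacked by (1,9)→{4,9}; (2,4)→{4,8}; (3,1)→{1,4}; (4,5)→{3,5,7}; (5,10)→{9,10}; (8,8)→{6,8,10}; (9,3)→{3,6}. Safe: 2. Place at column 2.
Row 7: attacked by (1,9)→{3,9}; (2,4)→{4,9}; (3,1)→{1,5}; (4,5)→{2,5,8}; (5,10)→{8,10}; (6,2)→{1,2,3}; (8,8)→{7,8,9}; (9,3)→{1,3,5}. Safe: 6. Place at column 6.
Row 10: attacked by (1,9)→{9}; (2,4)→{4}; (3,1)→{1,8}; (4,5)→{5}; (5,10)→{5,10}; (6,2)→{2,6}; (7,6)→{3,6,9}; (8,8)→{6,8,10}; (9,3)→{2,3,4}. Safe: 7. Place at column 7.
Columns [9, 4, 1, 5, 10, 2, 6, 8, 3, 7], r−c [-8, -2, 2, -1, -5, 4, 1, 0, 6, 3], r+c [10, 6, 4, 9, 15, 8, 13, 16, 12, 17] are all distinct, so no two queens attack.

(1,9) (2,4) (3,1) (4,5) (5,10) (6,2) (7,6) (8,8) (9,3) (10,7)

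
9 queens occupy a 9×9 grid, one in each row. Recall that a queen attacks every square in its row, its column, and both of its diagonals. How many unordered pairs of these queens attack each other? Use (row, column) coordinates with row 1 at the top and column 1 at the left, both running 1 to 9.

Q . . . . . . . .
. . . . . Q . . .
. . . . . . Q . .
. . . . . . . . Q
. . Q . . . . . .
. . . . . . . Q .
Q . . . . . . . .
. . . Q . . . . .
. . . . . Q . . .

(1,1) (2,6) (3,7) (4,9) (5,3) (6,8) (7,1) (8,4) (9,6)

Same column: (1,1)–(7,1) (column 1); (2,6)–(9,6) (column 6).
Same diagonal: (2,6)–(3,7) (|2−3| = |6−7| = 1); (2,6)–(5,3) (|2−5| = |6−3| = 3); (2,6)–(7,1) (|2−7| = |6−1| = 5); (5,3)–(7,1) (|5−7| = |3−1| = 2).
Total attacking pairs: 6.

6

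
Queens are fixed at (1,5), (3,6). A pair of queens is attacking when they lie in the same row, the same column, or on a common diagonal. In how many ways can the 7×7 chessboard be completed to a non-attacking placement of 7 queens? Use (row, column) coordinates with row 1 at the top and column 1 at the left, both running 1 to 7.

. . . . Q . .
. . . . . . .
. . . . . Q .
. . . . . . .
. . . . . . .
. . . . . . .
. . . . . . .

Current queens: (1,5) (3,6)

Branch on row 2: col 1 → 1; col 2 → 1; col 3 → 0.
Sum: 1 + 1 + 0 = 2.

2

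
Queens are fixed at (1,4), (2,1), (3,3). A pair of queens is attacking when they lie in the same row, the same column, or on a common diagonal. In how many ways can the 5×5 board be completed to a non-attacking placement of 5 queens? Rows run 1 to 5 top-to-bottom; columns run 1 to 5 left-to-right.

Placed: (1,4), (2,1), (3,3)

1

Branch on row 4: col 5 → 1.
Sum: 1 = 1.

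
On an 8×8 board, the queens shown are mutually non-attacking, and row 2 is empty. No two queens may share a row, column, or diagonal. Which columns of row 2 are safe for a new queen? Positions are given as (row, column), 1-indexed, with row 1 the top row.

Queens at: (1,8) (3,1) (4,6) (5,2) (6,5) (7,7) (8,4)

(1,8) attacks row 2 at column 8 and diagonals 7.
(3,1) attacks row 2 at column 1 and diagonals 2.
(4,6) attacks row 2 at column 6 and diagonals 4, 8.
(5,2) attacks row 2 at column 2 and diagonals 5.
(6,5) attacks row 2 at column 5 and diagonals 1.
(7,7) attacks row 2 at column 7 and diagonals 2.
(8,4) attacks row 2 at column 4.
Attacked columns: {1, 2, 4, 5, 6, 7, 8}. Safe: {3}.

columns 3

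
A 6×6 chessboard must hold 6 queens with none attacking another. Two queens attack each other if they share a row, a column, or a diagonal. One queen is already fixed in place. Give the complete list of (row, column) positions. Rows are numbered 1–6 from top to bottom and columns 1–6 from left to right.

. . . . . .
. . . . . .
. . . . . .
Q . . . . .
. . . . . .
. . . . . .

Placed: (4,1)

(1,2) (2,4) (3,6) (4,1) (5,3) (6,5)

Row 1: attacked by (4,1)→{1,4}. Safe: 2, 3, 5, 6. Place at column 2.
Row 2: attacked by (1,2)→{1,2,3}; (4,1)→{1,3}. Safe: 4, 5, 6. Place at column 4.
Row 3: attacked by (1,2)→{2,4}; (2,4)→{3,4,5}; (4,1)→{1,2}. Safe: 6. Place at column 6.
Row 5: attacked by (1,2)→{2,6}; (2,4)→{1,4}; (3,6)→{4,6}; (4,1)→{1,2}. Safe: 3, 5. Place at column 3.
Row 6: attacked by (1,2)→{2}; (2,4)→{4}; (3,6)→{3,6}; (4,1)→{1,3}; (5,3)→{2,3,4}. Safe: 5. Place at column 5.
Columns [2, 4, 6, 1, 3, 5], r−c [-1, -2, -3, 3, 2, 1], r+c [3, 6, 9, 5, 8, 11] are all distinct, so no two queens attack.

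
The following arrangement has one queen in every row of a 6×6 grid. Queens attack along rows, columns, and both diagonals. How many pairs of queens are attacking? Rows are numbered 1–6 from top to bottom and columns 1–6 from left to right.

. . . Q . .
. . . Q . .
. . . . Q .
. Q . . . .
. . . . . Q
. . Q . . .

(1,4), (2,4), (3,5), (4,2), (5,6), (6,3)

Same column: (1,4)–(2,4) (column 4).
Same diagonal: (2,4)–(3,5) (|2−3| = |4−5| = 1); (2,4)–(4,2) (|2−4| = |4−2| = 2).
Total attacking pairs: 3.

3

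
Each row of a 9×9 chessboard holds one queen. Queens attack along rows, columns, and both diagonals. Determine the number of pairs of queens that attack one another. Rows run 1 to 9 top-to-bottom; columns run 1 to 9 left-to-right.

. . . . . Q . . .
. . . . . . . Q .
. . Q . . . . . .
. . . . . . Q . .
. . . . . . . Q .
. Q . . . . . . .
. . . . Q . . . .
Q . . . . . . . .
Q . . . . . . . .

4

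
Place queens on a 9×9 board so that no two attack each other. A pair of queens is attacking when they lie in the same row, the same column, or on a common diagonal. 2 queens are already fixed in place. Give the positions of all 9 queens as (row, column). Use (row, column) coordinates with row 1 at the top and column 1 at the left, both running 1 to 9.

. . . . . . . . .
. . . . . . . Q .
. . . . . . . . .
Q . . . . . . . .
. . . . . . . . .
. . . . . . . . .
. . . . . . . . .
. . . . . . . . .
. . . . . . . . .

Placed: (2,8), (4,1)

(1,3) (2,8) (3,6) (4,1) (5,9) (6,2) (7,5) (8,7) (9,4)

Row 1: attacked by (2,8)→{7,8,9}; (4,1)→{1,4}. Safe: 2, 3, 5, 6. Place at column 3.
Row 3: attacked by (1,3)→{1,3,5}; (2,8)→{7,8,9}; (4,1)→{1,2}. Safe: 4, 6. Place at column 6.
Row 5: attacked by (1,3)→{3,7}; (2,8)→{5,8}; (3,6)→{4,6,8}; (4,1)→{1,2}. Safe: 9. Place at column 9.
Row 6: attacked by (1,3)→{3,8}; (2,8)→{4,8}; (3,6)→{3,6,9}; (4,1)→{1,3}; (5,9)→{8,9}. Safe: 2, 5, 7. Place at column 2.
Row 7: attacked by (1,3)→{3,9}; (2,8)→{3,8}; (3,6)→{2,6}; (4,1)→{1,4}; (5,9)→{7,9}; (6,2)→{1,2,3}. Safe: 5. Place at column 5.
Row 8: attacked by (1,3)→{3}; (2,8)→{2,8}; (3,6)→{1,6}; (4,1)→{1,5}; (5,9)→{6,9}; (6,2)→{2,4}; (7,5)→{4,5,6}. Safe: 7. Place at column 7.
Row 9: attacked by (1,3)→{3}; (2,8)→{1,8}; (3,6)→{6}; (4,1)→{1,6}; (5,9)→{5,9}; (6,2)→{2,5}; (7,5)→{3,5,7}; (8,7)→{6,7,8}. Safe: 4. Place at column 4.
Columns [3, 8, 6, 1, 9, 2, 5, 7, 4], r−c [-2, -6, -3, 3, -4, 4, 2, 1, 5], r+c [4, 10, 9, 5, 14, 8, 12, 15, 13] are all distinct, so no two queens attack.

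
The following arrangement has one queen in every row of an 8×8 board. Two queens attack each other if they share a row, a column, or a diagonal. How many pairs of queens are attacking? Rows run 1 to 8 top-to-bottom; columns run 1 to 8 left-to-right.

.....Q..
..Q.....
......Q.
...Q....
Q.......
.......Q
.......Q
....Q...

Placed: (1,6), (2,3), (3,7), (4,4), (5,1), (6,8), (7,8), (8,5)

Same column: (6,8)–(7,8) (column 8).
Same diagonal: (2,3)–(7,8) (|2−7| = |3−8| = 5).
Total attacking pairs: 2.

2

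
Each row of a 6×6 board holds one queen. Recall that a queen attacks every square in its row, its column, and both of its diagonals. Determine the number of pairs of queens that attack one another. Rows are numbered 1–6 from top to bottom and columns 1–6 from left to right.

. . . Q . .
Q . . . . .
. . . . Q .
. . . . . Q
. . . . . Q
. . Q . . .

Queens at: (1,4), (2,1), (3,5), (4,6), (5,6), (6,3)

2

Same column: (4,6)–(5,6) (column 6).
Same diagonal: (3,5)–(4,6) (|3−4| = |5−6| = 1).
Total attacking pairs: 2.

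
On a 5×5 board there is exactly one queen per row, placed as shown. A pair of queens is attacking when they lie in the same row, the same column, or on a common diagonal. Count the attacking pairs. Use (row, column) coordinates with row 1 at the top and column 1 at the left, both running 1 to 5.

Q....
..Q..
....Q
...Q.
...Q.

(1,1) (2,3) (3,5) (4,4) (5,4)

3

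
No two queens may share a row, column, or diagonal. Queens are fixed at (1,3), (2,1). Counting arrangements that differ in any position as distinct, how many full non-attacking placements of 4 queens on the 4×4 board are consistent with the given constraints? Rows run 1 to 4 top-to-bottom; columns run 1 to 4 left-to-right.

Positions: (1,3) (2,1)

Branch on row 3: col 4 → 1.
Sum: 1 = 1.

1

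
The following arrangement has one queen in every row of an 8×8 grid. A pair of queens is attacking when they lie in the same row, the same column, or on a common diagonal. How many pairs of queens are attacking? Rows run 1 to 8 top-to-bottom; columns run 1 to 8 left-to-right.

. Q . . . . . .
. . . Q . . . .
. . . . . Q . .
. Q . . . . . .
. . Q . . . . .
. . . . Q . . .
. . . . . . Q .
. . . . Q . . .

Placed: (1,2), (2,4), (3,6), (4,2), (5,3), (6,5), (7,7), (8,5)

4

Same column: (1,2)–(4,2) (column 2); (6,5)–(8,5) (column 5).
Same diagonal: (2,4)–(4,2) (|2−4| = |4−2| = 2); (4,2)–(5,3) (|4−5| = |2−3| = 1).
Total attacking pairs: 4.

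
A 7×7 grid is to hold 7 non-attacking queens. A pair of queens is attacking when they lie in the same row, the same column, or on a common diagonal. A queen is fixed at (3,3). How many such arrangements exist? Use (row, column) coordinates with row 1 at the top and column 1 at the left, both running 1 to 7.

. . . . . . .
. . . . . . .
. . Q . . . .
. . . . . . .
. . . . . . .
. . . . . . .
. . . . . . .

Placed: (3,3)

Branch on row 1: col 2 → 2; col 4 → 2; col 6 → 1; col 7 → 1.
Sum: 2 + 2 + 1 + 1 = 6.

6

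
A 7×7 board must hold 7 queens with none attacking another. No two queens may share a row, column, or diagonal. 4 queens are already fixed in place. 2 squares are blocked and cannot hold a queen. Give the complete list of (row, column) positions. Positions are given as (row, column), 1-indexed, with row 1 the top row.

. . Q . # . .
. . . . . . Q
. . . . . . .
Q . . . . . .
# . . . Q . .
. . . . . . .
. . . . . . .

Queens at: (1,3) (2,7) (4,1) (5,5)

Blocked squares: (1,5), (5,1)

Row 3: attacked by (1,3)→{1,3,5}; (2,7)→{6,7}; (4,1)→{1,2}; (5,5)→{3,5,7}. Safe: 4. Place at column 4.
Row 6: attacked by (1,3)→{3}; (2,7)→{3,7}; (3,4)→{1,4,7}; (4,1)→{1,3}; (5,5)→{4,5,6}. Safe: 2. Place at column 2.
Row 7: attacked by (1,3)→{3}; (2,7)→{2,7}; (3,4)→{4}; (4,1)→{1,4}; (5,5)→{3,5,7}; (6,2)→{1,2,3}. Safe: 6. Place at column 6.
Columns [3, 7, 4, 1, 5, 2, 6], r−c [-2, -5, -1, 3, 0, 4, 1], r+c [4, 9, 7, 5, 10, 8, 13] are all distinct, so no two queens attack.

(1,3) (2,7) (3,4) (4,1) (5,5) (6,2) (7,6)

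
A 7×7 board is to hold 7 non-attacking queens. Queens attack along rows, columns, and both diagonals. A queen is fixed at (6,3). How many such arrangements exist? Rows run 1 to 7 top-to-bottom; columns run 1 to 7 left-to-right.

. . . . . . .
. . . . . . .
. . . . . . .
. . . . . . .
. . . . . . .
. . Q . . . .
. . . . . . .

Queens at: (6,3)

6

Branch on row 1: col 1 → 0; col 2 → 3; col 4 → 1; col 5 → 0; col 6 → 1; col 7 → 1.
Sum: 0 + 3 + 1 + 0 + 1 + 1 = 6.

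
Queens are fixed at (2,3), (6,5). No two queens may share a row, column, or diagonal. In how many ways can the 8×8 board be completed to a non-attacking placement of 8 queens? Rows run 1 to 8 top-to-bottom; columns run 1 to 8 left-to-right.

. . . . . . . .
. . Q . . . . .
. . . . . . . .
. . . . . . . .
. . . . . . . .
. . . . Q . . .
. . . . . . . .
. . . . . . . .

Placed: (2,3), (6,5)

Branch on row 1: col 1 → 0; col 6 → 1; col 7 → 1; col 8 → 1.
Sum: 0 + 1 + 1 + 1 = 3.

3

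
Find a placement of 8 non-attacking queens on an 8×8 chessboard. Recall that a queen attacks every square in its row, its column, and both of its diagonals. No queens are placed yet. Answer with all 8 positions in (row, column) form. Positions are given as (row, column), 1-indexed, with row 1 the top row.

(1,4) (2,8) (3,5) (4,3) (5,1) (6,7) (7,2) (8,6)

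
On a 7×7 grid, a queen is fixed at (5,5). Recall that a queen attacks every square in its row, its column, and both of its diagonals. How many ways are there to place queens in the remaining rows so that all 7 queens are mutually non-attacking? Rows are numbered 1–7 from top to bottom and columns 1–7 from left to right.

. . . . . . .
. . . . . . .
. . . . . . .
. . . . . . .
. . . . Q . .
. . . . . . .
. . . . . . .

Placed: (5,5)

6

Branch on row 1: col 2 → 1; col 3 → 2; col 4 → 1; col 6 → 1; col 7 → 1.
Sum: 1 + 2 + 1 + 1 + 1 = 6.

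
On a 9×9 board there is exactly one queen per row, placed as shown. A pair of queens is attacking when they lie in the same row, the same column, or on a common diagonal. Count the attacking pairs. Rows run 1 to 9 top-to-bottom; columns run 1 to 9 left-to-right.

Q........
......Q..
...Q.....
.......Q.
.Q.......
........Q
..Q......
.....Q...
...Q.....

2

Same column: (3,4)–(9,4) (column 4).
Same diagonal: (3,4)–(5,2) (|3−5| = |4−2| = 2).
Total attacking pairs: 2.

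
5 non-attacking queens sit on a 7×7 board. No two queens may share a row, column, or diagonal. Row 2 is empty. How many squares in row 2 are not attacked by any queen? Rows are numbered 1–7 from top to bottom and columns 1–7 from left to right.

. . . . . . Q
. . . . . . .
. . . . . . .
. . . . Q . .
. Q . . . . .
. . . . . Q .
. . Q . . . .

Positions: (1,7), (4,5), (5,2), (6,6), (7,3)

(1,7) attacks row 2 at column 7 and diagonals 6.
(4,5) attacks row 2 at column 5 and diagonals 3, 7.
(5,2) attacks row 2 at column 2 and diagonals 5.
(6,6) attacks row 2 at column 6 and diagonals 2.
(7,3) attacks row 2 at column 3.
Attacked columns: {2, 3, 5, 6, 7}. Safe: {1, 4}.

2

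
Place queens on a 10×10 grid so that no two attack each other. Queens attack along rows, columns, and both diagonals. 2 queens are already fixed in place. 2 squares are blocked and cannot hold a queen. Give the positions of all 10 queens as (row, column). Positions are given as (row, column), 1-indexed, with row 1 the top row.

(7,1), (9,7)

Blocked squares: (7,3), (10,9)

Row 1: attacked by (7,1)→{1,7}; (9,7)→{7}. Safe: 2, 3, 4, 5, 6, 8, 9, 10. Place at column 9.
Row 2: attacked by (1,9)→{8,9,10}; (7,1)→{1,6}; (9,7)→{7}. Safe: 2, 3, 4, 5. Place at column 2.
Row 3: attacked by (1,9)→{7,9}; (2,2)→{1,2,3}; (7,1)→{1,5}; (9,7)→{1,7}. Safe: 4, 6, 8, 10. Place at column 10.
Row 4: attacked by (1,9)→{6,9}; (2,2)→{2,4}; (3,10)→{9,10}; (7,1)→{1,4}; (9,7)→{2,7}. Safe: 3, 5, 8. Place at column 3.
Row 5: attacked by (1,9)→{5,9}; (2,2)→{2,5}; (3,10)→{8,10}; (4,3)→{2,3,4}; (7,1)→{1,3}; (9,7)→{3,7}. Safe: 6. Place at column 6.
Row 6: attacked by (1,9)→{4,9}; (2,2)→{2,6}; (3,10)→{7,10}; (4,3)→{1,3,5}; (5,6)→{5,6,7}; (7,1)→{1,2}; (9,7)→{4,7,10}. Safe: 8. Place at column 8.
Row 8: attacked by (1,9)→{2,9}; (2,2)→{2,8}; (3,10)→{5,10}; (4,3)→{3,7}; (5,6)→{3,6,9}; (6,8)→{6,8,10}; (7,1)→{1,2}; (9,7)→{6,7,8}. Safe: 4. Place at column 4.
Row 10: attacked by (1,9)→{9}; (2,2)→{2,10}; (3,10)→{3,10}; (4,3)→{3,9}; (5,6)→{1,6}; (6,8)→{4,8}; (7,1)→{1,4}; (8,4)→{2,4,6}; (9,7)→{6,7,8}. Blocked: 9. Safe: 5. Place at column 5.
Columns [9, 2, 10, 3, 6, 8, 1, 4, 7, 5], r−c [-8, 0, -7, 1, -1, -2, 6, 4, 2, 5], r+c [10, 4, 13, 7, 11, 14, 8, 12, 16, 15] are all distinct, so no two queens attack.

(1,9) (2,2) (3,10) (4,3) (5,6) (6,8) (7,1) (8,4) (9,7) (10,5)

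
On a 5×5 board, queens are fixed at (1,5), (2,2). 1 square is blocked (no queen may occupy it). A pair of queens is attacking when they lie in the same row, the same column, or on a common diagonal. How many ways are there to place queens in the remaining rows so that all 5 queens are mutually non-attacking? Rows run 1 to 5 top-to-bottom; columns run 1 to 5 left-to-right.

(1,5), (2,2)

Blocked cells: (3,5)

Branch on row 3: col 4 → 1.
Sum: 1 = 1.

1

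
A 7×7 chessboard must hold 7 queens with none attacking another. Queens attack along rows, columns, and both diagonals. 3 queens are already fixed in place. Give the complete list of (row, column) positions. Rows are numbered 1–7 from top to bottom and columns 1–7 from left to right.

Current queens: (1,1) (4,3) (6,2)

(1,1) (2,4) (3,7) (4,3) (5,6) (6,2) (7,5)

Row 2: attacked by (1,1)→{1,2}; (4,3)→{1,3,5}; (6,2)→{2,6}. Safe: 4, 7. Place at column 4.
Row 3: attacked by (1,1)→{1,3}; (2,4)→{3,4,5}; (4,3)→{2,3,4}; (6,2)→{2,5}. Safe: 6, 7. Place at column 7.
Row 5: attacked by (1,1)→{1,5}; (2,4)→{1,4,7}; (3,7)→{5,7}; (4,3)→{2,3,4}; (6,2)→{1,2,3}. Safe: 6. Place at column 6.
Row 7: attacked by (1,1)→{1,7}; (2,4)→{4}; (3,7)→{3,7}; (4,3)→{3,6}; (5,6)→{4,6}; (6,2)→{1,2,3}. Safe: 5. Place at column 5.
Columns [1, 4, 7, 3, 6, 2, 5], r−c [0, -2, -4, 1, -1, 4, 2], r+c [2, 6, 10, 7, 11, 8, 12] are all distinct, so no two queens attack.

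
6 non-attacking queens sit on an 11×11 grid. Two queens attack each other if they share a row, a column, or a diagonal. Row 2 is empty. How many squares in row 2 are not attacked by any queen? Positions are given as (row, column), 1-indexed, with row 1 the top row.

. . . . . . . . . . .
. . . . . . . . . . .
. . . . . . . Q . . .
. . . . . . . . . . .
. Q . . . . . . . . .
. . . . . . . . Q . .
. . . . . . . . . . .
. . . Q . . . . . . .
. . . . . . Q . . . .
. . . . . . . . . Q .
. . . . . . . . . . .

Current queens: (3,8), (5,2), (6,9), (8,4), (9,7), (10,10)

4

(3,8) attacks row 2 at column 8 and diagonals 7, 9.
(5,2) attacks row 2 at column 2 and diagonals 5.
(6,9) attacks row 2 at column 9 and diagonals 5.
(8,4) attacks row 2 at column 4 and diagonals 10.
(9,7) attacks row 2 at column 7.
(10,10) attacks row 2 at column 10 and diagonals 2.
Attacked columns: {2, 4, 5, 7, 8, 9, 10}. Safe: {1, 3, 6, 11}.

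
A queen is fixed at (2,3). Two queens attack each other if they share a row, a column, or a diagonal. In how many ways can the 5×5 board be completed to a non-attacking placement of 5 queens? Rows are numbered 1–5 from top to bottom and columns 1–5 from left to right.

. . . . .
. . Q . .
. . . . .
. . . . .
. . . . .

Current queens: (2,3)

2

Branch on row 1: col 1 → 1; col 5 → 1.
Sum: 1 + 1 = 2.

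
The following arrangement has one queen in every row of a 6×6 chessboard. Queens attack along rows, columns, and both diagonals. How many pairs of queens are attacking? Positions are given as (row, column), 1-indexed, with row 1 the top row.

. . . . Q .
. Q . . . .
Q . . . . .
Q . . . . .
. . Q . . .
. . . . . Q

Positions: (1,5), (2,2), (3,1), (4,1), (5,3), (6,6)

4

Same column: (3,1)–(4,1) (column 1).
Same diagonal: (2,2)–(3,1) (|2−3| = |2−1| = 1); (2,2)–(6,6) (|2−6| = |2−6| = 4); (3,1)–(5,3) (|3−5| = |1−3| = 2).
Total attacking pairs: 4.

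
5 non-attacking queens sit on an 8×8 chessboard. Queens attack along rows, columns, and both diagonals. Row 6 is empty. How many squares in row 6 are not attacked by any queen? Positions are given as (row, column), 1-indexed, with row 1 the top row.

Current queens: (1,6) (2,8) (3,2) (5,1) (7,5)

2

(1,6) attacks row 6 at column 6 and diagonals 1.
(2,8) attacks row 6 at column 8 and diagonals 4.
(3,2) attacks row 6 at column 2 and diagonals 5.
(5,1) attacks row 6 at column 1 and diagonals 2.
(7,5) attacks row 6 at column 5 and diagonals 4, 6.
Attacked columns: {1, 2, 4, 5, 6, 8}. Safe: {3, 7}.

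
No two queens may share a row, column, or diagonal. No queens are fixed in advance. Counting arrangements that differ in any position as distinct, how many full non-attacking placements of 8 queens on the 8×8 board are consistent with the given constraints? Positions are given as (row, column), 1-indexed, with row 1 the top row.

Branch on row 1: col 1 → 4; col 2 → 8; col 3 → 16; col 4 → 18; col 5 → 18; col 6 → 16; col 7 → 8; col 8 → 4.
Sum: 4 + 8 + 16 + 18 + 18 + 16 + 8 + 4 = 92.
(This is the classic 8-queens count.)

92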